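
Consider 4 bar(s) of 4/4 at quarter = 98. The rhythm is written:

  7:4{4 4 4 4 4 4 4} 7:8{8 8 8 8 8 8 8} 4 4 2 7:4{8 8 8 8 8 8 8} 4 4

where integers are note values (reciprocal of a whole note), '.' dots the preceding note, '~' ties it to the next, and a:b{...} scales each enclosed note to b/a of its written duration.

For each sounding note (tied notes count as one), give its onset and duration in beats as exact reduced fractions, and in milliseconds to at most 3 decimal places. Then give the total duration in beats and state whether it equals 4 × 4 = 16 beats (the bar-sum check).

1) 0.0ms=0b +349.854ms=4/7b
2) 349.854ms=4/7b +349.854ms=4/7b
3) 699.708ms=8/7b +349.854ms=4/7b
4) 1049.563ms=12/7b +349.854ms=4/7b
5) 1399.417ms=16/7b +349.854ms=4/7b
6) 1749.271ms=20/7b +349.854ms=4/7b
7) 2099.125ms=24/7b +349.854ms=4/7b
8) 2448.98ms=4b +349.854ms=4/7b
9) 2798.834ms=32/7b +349.854ms=4/7b
10) 3148.688ms=36/7b +349.854ms=4/7b
11) 3498.542ms=40/7b +349.854ms=4/7b
12) 3848.397ms=44/7b +349.854ms=4/7b
13) 4198.251ms=48/7b +349.854ms=4/7b
14) 4548.105ms=52/7b +349.854ms=4/7b
15) 4897.959ms=8b +612.245ms=1b
16) 5510.204ms=9b +612.245ms=1b
17) 6122.449ms=10b +1224.49ms=2b
18) 7346.939ms=12b +174.927ms=2/7b
19) 7521.866ms=86/7b +174.927ms=2/7b
20) 7696.793ms=88/7b +174.927ms=2/7b
21) 7871.72ms=90/7b +174.927ms=2/7b
22) 8046.647ms=92/7b +174.927ms=2/7b
23) 8221.574ms=94/7b +174.927ms=2/7b
24) 8396.501ms=96/7b +174.927ms=2/7b
25) 8571.429ms=14b +612.245ms=1b
26) 9183.673ms=15b +612.245ms=1b
Σ=16b of 16 (98bpm 4/4) — PASS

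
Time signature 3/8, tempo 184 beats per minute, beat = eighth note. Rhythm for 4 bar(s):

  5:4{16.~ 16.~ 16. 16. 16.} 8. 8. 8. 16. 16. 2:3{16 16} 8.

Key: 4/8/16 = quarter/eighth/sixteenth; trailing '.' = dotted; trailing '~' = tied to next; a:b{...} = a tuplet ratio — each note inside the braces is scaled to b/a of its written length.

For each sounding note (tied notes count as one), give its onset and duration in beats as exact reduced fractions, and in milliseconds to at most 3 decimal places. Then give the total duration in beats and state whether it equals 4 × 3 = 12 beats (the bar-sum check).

1) 0.0ms=0b +586.957ms=9/5b
2) 586.957ms=9/5b +195.652ms=3/5b
3) 782.609ms=12/5b +195.652ms=3/5b
4) 978.261ms=3b +489.13ms=3/2b
5) 1467.391ms=9/2b +489.13ms=3/2b
6) 1956.522ms=6b +489.13ms=3/2b
7) 2445.652ms=15/2b +244.565ms=3/4b
8) 2690.217ms=33/4b +244.565ms=3/4b
9) 2934.783ms=9b +244.565ms=3/4b
10) 3179.348ms=39/4b +244.565ms=3/4b
11) 3423.913ms=21/2b +489.13ms=3/2b
Σ=12b of 12 (184bpm 3/8) — PASS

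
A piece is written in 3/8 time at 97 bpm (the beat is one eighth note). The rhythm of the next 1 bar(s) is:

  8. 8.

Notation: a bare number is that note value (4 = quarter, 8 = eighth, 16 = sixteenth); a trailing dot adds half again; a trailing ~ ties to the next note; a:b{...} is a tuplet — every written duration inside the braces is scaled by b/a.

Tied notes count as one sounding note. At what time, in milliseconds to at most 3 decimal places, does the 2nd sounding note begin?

note 2 onset = 3/2b = 927.835ms

1. 0.0ms @ 0 + 927.835ms (3/2)
2. 927.835ms @ 3/2 + 927.835ms (3/2)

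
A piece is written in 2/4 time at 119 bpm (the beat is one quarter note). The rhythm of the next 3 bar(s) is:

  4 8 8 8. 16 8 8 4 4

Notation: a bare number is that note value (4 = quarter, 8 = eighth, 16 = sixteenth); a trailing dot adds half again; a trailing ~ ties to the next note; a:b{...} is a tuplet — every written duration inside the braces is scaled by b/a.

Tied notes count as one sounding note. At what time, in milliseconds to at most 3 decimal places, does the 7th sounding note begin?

1. 0.0ms @ 0 + 504.202ms (1)
2. 504.202ms @ 1 + 252.101ms (1/2)
3. 756.303ms @ 3/2 + 252.101ms (1/2)
4. 1008.403ms @ 2 + 378.151ms (3/4)
5. 1386.555ms @ 11/4 + 126.05ms (1/4)
6. 1512.605ms @ 3 + 252.101ms (1/2)
7. 1764.706ms @ 7/2 + 252.101ms (1/2)
8. 2016.807ms @ 4 + 504.202ms (1)
9. 2521.008ms @ 5 + 504.202ms (1)

note 7 onset = 7/2b = 1764.706ms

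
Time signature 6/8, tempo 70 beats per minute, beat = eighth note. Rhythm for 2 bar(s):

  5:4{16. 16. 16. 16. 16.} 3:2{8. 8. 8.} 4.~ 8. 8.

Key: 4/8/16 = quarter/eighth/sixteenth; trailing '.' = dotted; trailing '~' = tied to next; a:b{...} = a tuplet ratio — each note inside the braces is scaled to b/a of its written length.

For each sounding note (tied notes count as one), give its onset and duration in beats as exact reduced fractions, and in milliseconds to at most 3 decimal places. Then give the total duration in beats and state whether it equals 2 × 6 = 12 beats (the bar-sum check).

1) 0.0ms=0b +514.286ms=3/5b
2) 514.286ms=3/5b +514.286ms=3/5b
3) 1028.571ms=6/5b +514.286ms=3/5b
4) 1542.857ms=9/5b +514.286ms=3/5b
5) 2057.143ms=12/5b +514.286ms=3/5b
6) 2571.429ms=3b +857.143ms=1b
7) 3428.571ms=4b +857.143ms=1b
8) 4285.714ms=5b +857.143ms=1b
9) 5142.857ms=6b +3857.143ms=9/2b
10) 9000.0ms=21/2b +1285.714ms=3/2b
Σ=12b of 12 (70bpm 6/8) — PASS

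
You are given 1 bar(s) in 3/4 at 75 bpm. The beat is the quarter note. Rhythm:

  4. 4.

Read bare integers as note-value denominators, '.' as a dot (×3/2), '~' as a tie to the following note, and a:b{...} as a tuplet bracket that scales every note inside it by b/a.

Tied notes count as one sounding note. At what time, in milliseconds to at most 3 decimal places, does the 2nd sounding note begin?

1. 0.0ms @ 0 + 1200.0ms (3/2)
2. 1200.0ms @ 3/2 + 1200.0ms (3/2)

note 2 onset = 3/2b = 1200.0ms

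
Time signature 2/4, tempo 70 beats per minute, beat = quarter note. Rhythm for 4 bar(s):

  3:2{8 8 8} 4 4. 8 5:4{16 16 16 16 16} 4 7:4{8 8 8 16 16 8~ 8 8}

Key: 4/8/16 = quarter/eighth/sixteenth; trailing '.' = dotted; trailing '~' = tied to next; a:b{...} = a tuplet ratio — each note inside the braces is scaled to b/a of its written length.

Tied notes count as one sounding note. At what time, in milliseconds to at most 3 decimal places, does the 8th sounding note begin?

1. 0.0ms @ 0 + 285.714ms (1/3)
2. 285.714ms @ 1/3 + 285.714ms (1/3)
3. 571.429ms @ 2/3 + 285.714ms (1/3)
4. 857.143ms @ 1 + 857.143ms (1)
5. 1714.286ms @ 2 + 1285.714ms (3/2)
6. 3000.0ms @ 7/2 + 428.571ms (1/2)
7. 3428.571ms @ 4 + 171.429ms (1/5)
8. 3600.0ms @ 21/5 + 171.429ms (1/5)
9. 3771.429ms @ 22/5 + 171.429ms (1/5)
10. 3942.857ms @ 23/5 + 171.429ms (1/5)
11. 4114.286ms @ 24/5 + 171.429ms (1/5)
12. 4285.714ms @ 5 + 857.143ms (1)
13. 5142.857ms @ 6 + 244.898ms (2/7)
14. 5387.755ms @ 44/7 + 244.898ms (2/7)
15. 5632.653ms @ 46/7 + 244.898ms (2/7)
16. 5877.551ms @ 48/7 + 122.449ms (1/7)
17. 6000.0ms @ 7 + 122.449ms (1/7)
18. 6122.449ms @ 50/7 + 489.796ms (4/7)
19. 6612.245ms @ 54/7 + 244.898ms (2/7)

note 8 onset = 21/5b = 3600.0ms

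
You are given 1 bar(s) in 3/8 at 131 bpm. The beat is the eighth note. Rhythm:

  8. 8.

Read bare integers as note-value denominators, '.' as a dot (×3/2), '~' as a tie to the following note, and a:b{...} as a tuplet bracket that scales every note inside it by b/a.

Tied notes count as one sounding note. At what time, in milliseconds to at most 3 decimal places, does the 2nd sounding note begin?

note 2 onset = 3/2b = 687.023ms

1. 0.0ms @ 0 + 687.023ms (3/2)
2. 687.023ms @ 3/2 + 687.023ms (3/2)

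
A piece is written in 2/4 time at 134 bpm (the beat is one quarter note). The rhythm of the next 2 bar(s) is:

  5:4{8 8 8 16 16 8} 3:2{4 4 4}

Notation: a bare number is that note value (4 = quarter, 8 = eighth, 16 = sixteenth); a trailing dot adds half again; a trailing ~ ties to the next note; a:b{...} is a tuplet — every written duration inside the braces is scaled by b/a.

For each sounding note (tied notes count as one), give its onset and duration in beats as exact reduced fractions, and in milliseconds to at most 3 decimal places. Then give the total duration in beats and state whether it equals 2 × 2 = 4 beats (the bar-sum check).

1) 0.0ms=0b +179.104ms=2/5b
2) 179.104ms=2/5b +179.104ms=2/5b
3) 358.209ms=4/5b +179.104ms=2/5b
4) 537.313ms=6/5b +89.552ms=1/5b
5) 626.866ms=7/5b +89.552ms=1/5b
6) 716.418ms=8/5b +179.104ms=2/5b
7) 895.522ms=2b +298.507ms=2/3b
8) 1194.03ms=8/3b +298.507ms=2/3b
9) 1492.537ms=10/3b +298.507ms=2/3b
Σ=4b of 4 (134bpm 2/4) — PASS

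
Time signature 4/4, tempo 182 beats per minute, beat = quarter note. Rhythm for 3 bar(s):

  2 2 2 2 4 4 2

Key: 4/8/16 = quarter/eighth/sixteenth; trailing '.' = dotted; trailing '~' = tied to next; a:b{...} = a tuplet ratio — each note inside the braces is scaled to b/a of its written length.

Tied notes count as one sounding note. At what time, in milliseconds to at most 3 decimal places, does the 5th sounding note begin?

1. 0.0ms @ 0 + 659.341ms (2)
2. 659.341ms @ 2 + 659.341ms (2)
3. 1318.681ms @ 4 + 659.341ms (2)
4. 1978.022ms @ 6 + 659.341ms (2)
5. 2637.363ms @ 8 + 329.67ms (1)
6. 2967.033ms @ 9 + 329.67ms (1)
7. 3296.703ms @ 10 + 659.341ms (2)

note 5 onset = 8b = 2637.363ms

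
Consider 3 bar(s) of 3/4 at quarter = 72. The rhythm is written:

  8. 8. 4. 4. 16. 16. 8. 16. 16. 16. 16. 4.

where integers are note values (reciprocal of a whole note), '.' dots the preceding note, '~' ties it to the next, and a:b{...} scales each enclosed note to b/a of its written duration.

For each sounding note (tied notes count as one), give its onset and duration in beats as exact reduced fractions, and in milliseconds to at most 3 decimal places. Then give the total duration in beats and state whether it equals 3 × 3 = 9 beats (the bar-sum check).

1) 0.0ms=0b +625.0ms=3/4b
2) 625.0ms=3/4b +625.0ms=3/4b
3) 1250.0ms=3/2b +1250.0ms=3/2b
4) 2500.0ms=3b +1250.0ms=3/2b
5) 3750.0ms=9/2b +312.5ms=3/8b
6) 4062.5ms=39/8b +312.5ms=3/8b
7) 4375.0ms=21/4b +625.0ms=3/4b
8) 5000.0ms=6b +312.5ms=3/8b
9) 5312.5ms=51/8b +312.5ms=3/8b
10) 5625.0ms=27/4b +312.5ms=3/8b
11) 5937.5ms=57/8b +312.5ms=3/8b
12) 6250.0ms=15/2b +1250.0ms=3/2b
Σ=9b of 9 (72bpm 3/4) — PASS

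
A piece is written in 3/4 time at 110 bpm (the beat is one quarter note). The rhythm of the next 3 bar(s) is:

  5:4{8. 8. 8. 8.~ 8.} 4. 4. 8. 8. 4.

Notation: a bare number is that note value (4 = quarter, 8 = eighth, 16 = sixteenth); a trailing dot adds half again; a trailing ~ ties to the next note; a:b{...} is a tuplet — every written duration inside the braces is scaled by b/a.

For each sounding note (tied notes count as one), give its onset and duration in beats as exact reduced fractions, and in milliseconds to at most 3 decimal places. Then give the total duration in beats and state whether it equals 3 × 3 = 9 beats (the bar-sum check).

1) 0.0ms=0b +327.273ms=3/5b
2) 327.273ms=3/5b +327.273ms=3/5b
3) 654.545ms=6/5b +327.273ms=3/5b
4) 981.818ms=9/5b +654.545ms=6/5b
5) 1636.364ms=3b +818.182ms=3/2b
6) 2454.545ms=9/2b +818.182ms=3/2b
7) 3272.727ms=6b +409.091ms=3/4b
8) 3681.818ms=27/4b +409.091ms=3/4b
9) 4090.909ms=15/2b +818.182ms=3/2b
Σ=9b of 9 (110bpm 3/4) — PASS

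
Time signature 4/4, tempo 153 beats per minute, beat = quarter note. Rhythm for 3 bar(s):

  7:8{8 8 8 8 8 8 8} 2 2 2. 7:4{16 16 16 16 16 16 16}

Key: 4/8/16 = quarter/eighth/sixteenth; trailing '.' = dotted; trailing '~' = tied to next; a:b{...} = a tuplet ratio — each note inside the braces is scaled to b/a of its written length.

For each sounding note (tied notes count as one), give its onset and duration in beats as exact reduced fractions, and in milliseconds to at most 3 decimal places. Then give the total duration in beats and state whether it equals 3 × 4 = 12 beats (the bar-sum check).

1) 0.0ms=0b +224.09ms=4/7b
2) 224.09ms=4/7b +224.09ms=4/7b
3) 448.179ms=8/7b +224.09ms=4/7b
4) 672.269ms=12/7b +224.09ms=4/7b
5) 896.359ms=16/7b +224.09ms=4/7b
6) 1120.448ms=20/7b +224.09ms=4/7b
7) 1344.538ms=24/7b +224.09ms=4/7b
8) 1568.627ms=4b +784.314ms=2b
9) 2352.941ms=6b +784.314ms=2b
10) 3137.255ms=8b +1176.471ms=3b
11) 4313.725ms=11b +56.022ms=1/7b
12) 4369.748ms=78/7b +56.022ms=1/7b
13) 4425.77ms=79/7b +56.022ms=1/7b
14) 4481.793ms=80/7b +56.022ms=1/7b
15) 4537.815ms=81/7b +56.022ms=1/7b
16) 4593.838ms=82/7b +56.022ms=1/7b
17) 4649.86ms=83/7b +56.022ms=1/7b
Σ=12b of 12 (153bpm 4/4) — PASS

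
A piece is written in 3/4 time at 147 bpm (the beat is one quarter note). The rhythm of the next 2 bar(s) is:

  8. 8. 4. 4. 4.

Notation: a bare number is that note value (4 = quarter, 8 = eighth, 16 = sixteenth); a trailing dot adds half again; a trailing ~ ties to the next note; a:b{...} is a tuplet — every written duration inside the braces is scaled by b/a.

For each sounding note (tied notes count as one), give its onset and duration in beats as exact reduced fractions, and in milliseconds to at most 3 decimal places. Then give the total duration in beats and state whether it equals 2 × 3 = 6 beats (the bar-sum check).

1) 0.0ms=0b +306.122ms=3/4b
2) 306.122ms=3/4b +306.122ms=3/4b
3) 612.245ms=3/2b +612.245ms=3/2b
4) 1224.49ms=3b +612.245ms=3/2b
5) 1836.735ms=9/2b +612.245ms=3/2b
Σ=6b of 6 (147bpm 3/4) — PASS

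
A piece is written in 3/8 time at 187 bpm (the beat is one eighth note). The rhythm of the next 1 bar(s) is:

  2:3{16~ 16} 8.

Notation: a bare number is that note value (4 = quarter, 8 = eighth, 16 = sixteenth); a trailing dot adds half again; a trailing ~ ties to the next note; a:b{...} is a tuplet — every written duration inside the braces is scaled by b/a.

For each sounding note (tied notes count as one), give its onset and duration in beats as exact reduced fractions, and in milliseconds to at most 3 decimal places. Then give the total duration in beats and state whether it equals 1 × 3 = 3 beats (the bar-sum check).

1) 0.0ms=0b +481.283ms=3/2b
2) 481.283ms=3/2b +481.283ms=3/2b
Σ=3b of 3 (187bpm 3/8) — PASS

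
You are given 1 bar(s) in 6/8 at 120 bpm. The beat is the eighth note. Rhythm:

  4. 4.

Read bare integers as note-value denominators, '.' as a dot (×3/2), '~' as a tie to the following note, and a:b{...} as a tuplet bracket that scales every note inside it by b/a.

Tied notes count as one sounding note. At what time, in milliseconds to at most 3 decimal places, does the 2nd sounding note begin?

note 2 onset = 3b = 1500.0ms

1. 0.0ms @ 0 + 1500.0ms (3)
2. 1500.0ms @ 3 + 1500.0ms (3)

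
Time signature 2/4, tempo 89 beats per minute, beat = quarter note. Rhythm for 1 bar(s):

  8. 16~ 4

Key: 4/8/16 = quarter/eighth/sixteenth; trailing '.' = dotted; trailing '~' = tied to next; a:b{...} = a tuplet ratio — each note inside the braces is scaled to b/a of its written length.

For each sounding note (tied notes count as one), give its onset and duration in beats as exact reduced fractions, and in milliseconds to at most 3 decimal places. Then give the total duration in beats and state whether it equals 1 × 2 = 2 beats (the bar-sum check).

1) 0.0ms=0b +505.618ms=3/4b
2) 505.618ms=3/4b +842.697ms=5/4b
Σ=2b of 2 (89bpm 2/4) — PASS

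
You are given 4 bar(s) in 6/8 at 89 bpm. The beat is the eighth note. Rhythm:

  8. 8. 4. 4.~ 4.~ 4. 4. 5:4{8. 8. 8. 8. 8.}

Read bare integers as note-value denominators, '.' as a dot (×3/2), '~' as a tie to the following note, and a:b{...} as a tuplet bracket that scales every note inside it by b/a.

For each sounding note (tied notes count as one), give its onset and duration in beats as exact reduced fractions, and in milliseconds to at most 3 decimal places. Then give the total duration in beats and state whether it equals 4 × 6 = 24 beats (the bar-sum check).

1) 0.0ms=0b +1011.236ms=3/2b
2) 1011.236ms=3/2b +1011.236ms=3/2b
3) 2022.472ms=3b +2022.472ms=3b
4) 4044.944ms=6b +6067.416ms=9b
5) 10112.36ms=15b +2022.472ms=3b
6) 12134.831ms=18b +808.989ms=6/5b
7) 12943.82ms=96/5b +808.989ms=6/5b
8) 13752.809ms=102/5b +808.989ms=6/5b
9) 14561.798ms=108/5b +808.989ms=6/5b
10) 15370.787ms=114/5b +808.989ms=6/5b
Σ=24b of 24 (89bpm 6/8) — PASS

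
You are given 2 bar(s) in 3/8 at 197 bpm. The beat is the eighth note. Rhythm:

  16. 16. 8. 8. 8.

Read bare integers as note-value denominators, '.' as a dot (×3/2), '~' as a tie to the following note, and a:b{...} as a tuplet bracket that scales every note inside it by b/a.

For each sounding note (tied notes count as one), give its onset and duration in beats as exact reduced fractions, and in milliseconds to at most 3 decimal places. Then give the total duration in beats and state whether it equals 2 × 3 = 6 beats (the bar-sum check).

1) 0.0ms=0b +228.426ms=3/4b
2) 228.426ms=3/4b +228.426ms=3/4b
3) 456.853ms=3/2b +456.853ms=3/2b
4) 913.706ms=3b +456.853ms=3/2b
5) 1370.558ms=9/2b +456.853ms=3/2b
Σ=6b of 6 (197bpm 3/8) — PASS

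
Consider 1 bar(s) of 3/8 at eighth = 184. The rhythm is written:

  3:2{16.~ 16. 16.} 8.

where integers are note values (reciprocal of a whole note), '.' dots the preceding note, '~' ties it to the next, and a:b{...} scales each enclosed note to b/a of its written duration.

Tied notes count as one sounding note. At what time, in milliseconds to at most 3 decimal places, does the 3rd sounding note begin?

1. 0.0ms @ 0 + 326.087ms (1)
2. 326.087ms @ 1 + 163.043ms (1/2)
3. 489.13ms @ 3/2 + 489.13ms (3/2)

note 3 onset = 3/2b = 489.13ms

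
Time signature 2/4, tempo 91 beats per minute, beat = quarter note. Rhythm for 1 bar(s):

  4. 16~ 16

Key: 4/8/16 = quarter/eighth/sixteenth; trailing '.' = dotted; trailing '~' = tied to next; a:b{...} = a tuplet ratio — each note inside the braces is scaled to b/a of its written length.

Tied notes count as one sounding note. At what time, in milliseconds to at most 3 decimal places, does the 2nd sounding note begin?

1. 0.0ms @ 0 + 989.011ms (3/2)
2. 989.011ms @ 3/2 + 329.67ms (1/2)

note 2 onset = 3/2b = 989.011ms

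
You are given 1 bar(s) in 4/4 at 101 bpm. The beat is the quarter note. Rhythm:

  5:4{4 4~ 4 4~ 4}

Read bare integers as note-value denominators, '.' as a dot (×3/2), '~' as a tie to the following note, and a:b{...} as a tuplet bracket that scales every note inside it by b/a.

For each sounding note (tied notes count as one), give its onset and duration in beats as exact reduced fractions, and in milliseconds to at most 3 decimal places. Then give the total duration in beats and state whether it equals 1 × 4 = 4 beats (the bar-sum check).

1) 0.0ms=0b +475.248ms=4/5b
2) 475.248ms=4/5b +950.495ms=8/5b
3) 1425.743ms=12/5b +950.495ms=8/5b
Σ=4b of 4 (101bpm 4/4) — PASS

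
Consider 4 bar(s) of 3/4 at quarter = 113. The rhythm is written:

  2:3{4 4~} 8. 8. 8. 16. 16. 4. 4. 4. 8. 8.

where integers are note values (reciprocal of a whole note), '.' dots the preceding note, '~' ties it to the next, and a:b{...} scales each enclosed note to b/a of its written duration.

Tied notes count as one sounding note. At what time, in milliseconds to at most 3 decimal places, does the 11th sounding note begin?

note 11 onset = 45/4b = 5973.451ms

1. 0.0ms @ 0 + 796.46ms (3/2)
2. 796.46ms @ 3/2 + 1194.69ms (9/4)
3. 1991.15ms @ 15/4 + 398.23ms (3/4)
4. 2389.381ms @ 9/2 + 398.23ms (3/4)
5. 2787.611ms @ 21/4 + 199.115ms (3/8)
6. 2986.726ms @ 45/8 + 199.115ms (3/8)
7. 3185.841ms @ 6 + 796.46ms (3/2)
8. 3982.301ms @ 15/2 + 796.46ms (3/2)
9. 4778.761ms @ 9 + 796.46ms (3/2)
10. 5575.221ms @ 21/2 + 398.23ms (3/4)
11. 5973.451ms @ 45/4 + 398.23ms (3/4)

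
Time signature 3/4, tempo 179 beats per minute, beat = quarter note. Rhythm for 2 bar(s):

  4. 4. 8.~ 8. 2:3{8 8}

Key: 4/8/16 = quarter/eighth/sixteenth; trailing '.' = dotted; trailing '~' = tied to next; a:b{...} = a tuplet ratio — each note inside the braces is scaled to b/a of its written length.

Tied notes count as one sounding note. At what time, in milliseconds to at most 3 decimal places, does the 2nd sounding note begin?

1. 0.0ms @ 0 + 502.793ms (3/2)
2. 502.793ms @ 3/2 + 502.793ms (3/2)
3. 1005.587ms @ 3 + 502.793ms (3/2)
4. 1508.38ms @ 9/2 + 251.397ms (3/4)
5. 1759.777ms @ 21/4 + 251.397ms (3/4)

note 2 onset = 3/2b = 502.793ms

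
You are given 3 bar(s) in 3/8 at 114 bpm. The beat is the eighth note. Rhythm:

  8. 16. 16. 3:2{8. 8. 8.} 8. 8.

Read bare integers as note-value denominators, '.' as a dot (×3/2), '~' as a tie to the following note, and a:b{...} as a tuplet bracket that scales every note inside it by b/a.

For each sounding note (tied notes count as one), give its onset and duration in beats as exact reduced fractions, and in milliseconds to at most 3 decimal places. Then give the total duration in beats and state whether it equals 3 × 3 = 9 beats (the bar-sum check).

1) 0.0ms=0b +789.474ms=3/2b
2) 789.474ms=3/2b +394.737ms=3/4b
3) 1184.211ms=9/4b +394.737ms=3/4b
4) 1578.947ms=3b +526.316ms=1b
5) 2105.263ms=4b +526.316ms=1b
6) 2631.579ms=5b +526.316ms=1b
7) 3157.895ms=6b +789.474ms=3/2b
8) 3947.368ms=15/2b +789.474ms=3/2b
Σ=9b of 9 (114bpm 3/8) — PASS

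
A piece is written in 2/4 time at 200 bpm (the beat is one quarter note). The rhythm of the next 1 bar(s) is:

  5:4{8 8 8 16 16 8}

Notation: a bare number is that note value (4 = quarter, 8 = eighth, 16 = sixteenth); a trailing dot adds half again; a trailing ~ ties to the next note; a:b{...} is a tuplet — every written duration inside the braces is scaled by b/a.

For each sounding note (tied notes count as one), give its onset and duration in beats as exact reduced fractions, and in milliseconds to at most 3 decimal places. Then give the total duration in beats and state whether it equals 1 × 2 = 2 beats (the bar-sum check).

1) 0.0ms=0b +120.0ms=2/5b
2) 120.0ms=2/5b +120.0ms=2/5b
3) 240.0ms=4/5b +120.0ms=2/5b
4) 360.0ms=6/5b +60.0ms=1/5b
5) 420.0ms=7/5b +60.0ms=1/5b
6) 480.0ms=8/5b +120.0ms=2/5b
Σ=2b of 2 (200bpm 2/4) — PASS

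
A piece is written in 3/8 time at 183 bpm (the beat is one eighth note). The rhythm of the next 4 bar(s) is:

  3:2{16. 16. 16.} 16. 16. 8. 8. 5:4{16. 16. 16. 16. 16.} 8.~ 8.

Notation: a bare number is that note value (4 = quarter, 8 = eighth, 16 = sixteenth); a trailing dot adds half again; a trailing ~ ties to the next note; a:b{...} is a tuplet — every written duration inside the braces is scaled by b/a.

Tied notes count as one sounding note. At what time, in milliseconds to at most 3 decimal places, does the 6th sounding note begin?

1. 0.0ms @ 0 + 163.934ms (1/2)
2. 163.934ms @ 1/2 + 163.934ms (1/2)
3. 327.869ms @ 1 + 163.934ms (1/2)
4. 491.803ms @ 3/2 + 245.902ms (3/4)
5. 737.705ms @ 9/4 + 245.902ms (3/4)
6. 983.607ms @ 3 + 491.803ms (3/2)
7. 1475.41ms @ 9/2 + 491.803ms (3/2)
8. 1967.213ms @ 6 + 196.721ms (3/5)
9. 2163.934ms @ 33/5 + 196.721ms (3/5)
10. 2360.656ms @ 36/5 + 196.721ms (3/5)
11. 2557.377ms @ 39/5 + 196.721ms (3/5)
12. 2754.098ms @ 42/5 + 196.721ms (3/5)
13. 2950.82ms @ 9 + 983.607ms (3)

note 6 onset = 3b = 983.607ms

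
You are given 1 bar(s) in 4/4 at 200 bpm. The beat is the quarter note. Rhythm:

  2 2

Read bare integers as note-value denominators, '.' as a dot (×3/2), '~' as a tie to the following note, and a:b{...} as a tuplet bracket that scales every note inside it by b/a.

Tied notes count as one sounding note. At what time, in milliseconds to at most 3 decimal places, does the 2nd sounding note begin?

note 2 onset = 2b = 600.0ms

1. 0.0ms @ 0 + 600.0ms (2)
2. 600.0ms @ 2 + 600.0ms (2)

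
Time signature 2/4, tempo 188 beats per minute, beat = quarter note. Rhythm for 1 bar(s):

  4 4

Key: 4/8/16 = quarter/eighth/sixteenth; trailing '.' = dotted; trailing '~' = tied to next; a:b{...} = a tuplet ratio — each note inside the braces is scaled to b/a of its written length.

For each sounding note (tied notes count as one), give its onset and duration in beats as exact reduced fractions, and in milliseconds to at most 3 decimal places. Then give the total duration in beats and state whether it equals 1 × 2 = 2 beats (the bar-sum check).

1) 0.0ms=0b +319.149ms=1b
2) 319.149ms=1b +319.149ms=1b
Σ=2b of 2 (188bpm 2/4) — PASS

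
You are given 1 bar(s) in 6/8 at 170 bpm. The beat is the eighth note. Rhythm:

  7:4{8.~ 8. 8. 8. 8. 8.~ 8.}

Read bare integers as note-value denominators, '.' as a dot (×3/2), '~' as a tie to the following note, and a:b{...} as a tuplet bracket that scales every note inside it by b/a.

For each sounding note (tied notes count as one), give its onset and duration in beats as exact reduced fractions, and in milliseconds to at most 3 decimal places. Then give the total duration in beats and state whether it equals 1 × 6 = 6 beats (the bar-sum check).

1) 0.0ms=0b +605.042ms=12/7b
2) 605.042ms=12/7b +302.521ms=6/7b
3) 907.563ms=18/7b +302.521ms=6/7b
4) 1210.084ms=24/7b +302.521ms=6/7b
5) 1512.605ms=30/7b +605.042ms=12/7b
Σ=6b of 6 (170bpm 6/8) — PASS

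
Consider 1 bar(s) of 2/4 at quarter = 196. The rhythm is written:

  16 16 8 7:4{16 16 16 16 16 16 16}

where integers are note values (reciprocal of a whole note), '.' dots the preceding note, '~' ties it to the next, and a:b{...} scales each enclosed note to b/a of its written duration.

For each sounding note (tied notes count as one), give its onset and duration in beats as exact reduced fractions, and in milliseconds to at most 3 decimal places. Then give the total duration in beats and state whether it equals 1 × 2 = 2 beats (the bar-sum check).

1) 0.0ms=0b +76.531ms=1/4b
2) 76.531ms=1/4b +76.531ms=1/4b
3) 153.061ms=1/2b +153.061ms=1/2b
4) 306.122ms=1b +43.732ms=1/7b
5) 349.854ms=8/7b +43.732ms=1/7b
6) 393.586ms=9/7b +43.732ms=1/7b
7) 437.318ms=10/7b +43.732ms=1/7b
8) 481.05ms=11/7b +43.732ms=1/7b
9) 524.781ms=12/7b +43.732ms=1/7b
10) 568.513ms=13/7b +43.732ms=1/7b
Σ=2b of 2 (196bpm 2/4) — PASS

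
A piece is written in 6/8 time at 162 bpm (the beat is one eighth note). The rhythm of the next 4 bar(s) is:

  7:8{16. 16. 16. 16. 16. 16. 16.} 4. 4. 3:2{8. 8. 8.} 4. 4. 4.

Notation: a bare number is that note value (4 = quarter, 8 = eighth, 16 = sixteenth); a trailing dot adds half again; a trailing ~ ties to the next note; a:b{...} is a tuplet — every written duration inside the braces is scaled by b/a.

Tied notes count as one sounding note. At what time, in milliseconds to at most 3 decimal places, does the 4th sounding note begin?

1. 0.0ms @ 0 + 317.46ms (6/7)
2. 317.46ms @ 6/7 + 317.46ms (6/7)
3. 634.921ms @ 12/7 + 317.46ms (6/7)
4. 952.381ms @ 18/7 + 317.46ms (6/7)
5. 1269.841ms @ 24/7 + 317.46ms (6/7)
6. 1587.302ms @ 30/7 + 317.46ms (6/7)
7. 1904.762ms @ 36/7 + 317.46ms (6/7)
8. 2222.222ms @ 6 + 1111.111ms (3)
9. 3333.333ms @ 9 + 1111.111ms (3)
10. 4444.444ms @ 12 + 370.37ms (1)
11. 4814.815ms @ 13 + 370.37ms (1)
12. 5185.185ms @ 14 + 370.37ms (1)
13. 5555.556ms @ 15 + 1111.111ms (3)
14. 6666.667ms @ 18 + 1111.111ms (3)
15. 7777.778ms @ 21 + 1111.111ms (3)

note 4 onset = 18/7b = 952.381ms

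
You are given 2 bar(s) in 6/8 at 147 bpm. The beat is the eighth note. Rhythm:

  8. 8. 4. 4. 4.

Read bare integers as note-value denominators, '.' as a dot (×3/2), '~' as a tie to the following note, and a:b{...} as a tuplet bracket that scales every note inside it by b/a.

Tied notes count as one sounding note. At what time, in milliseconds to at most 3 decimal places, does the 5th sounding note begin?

note 5 onset = 9b = 3673.469ms

1. 0.0ms @ 0 + 612.245ms (3/2)
2. 612.245ms @ 3/2 + 612.245ms (3/2)
3. 1224.49ms @ 3 + 1224.49ms (3)
4. 2448.98ms @ 6 + 1224.49ms (3)
5. 3673.469ms @ 9 + 1224.49ms (3)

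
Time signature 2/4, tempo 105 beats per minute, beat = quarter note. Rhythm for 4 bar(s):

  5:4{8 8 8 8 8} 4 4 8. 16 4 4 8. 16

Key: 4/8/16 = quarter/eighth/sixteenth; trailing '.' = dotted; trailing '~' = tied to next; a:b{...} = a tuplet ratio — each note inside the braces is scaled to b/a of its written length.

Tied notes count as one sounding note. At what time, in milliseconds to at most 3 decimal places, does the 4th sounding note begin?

1. 0.0ms @ 0 + 228.571ms (2/5)
2. 228.571ms @ 2/5 + 228.571ms (2/5)
3. 457.143ms @ 4/5 + 228.571ms (2/5)
4. 685.714ms @ 6/5 + 228.571ms (2/5)
5. 914.286ms @ 8/5 + 228.571ms (2/5)
6. 1142.857ms @ 2 + 571.429ms (1)
7. 1714.286ms @ 3 + 571.429ms (1)
8. 2285.714ms @ 4 + 428.571ms (3/4)
9. 2714.286ms @ 19/4 + 142.857ms (1/4)
10. 2857.143ms @ 5 + 571.429ms (1)
11. 3428.571ms @ 6 + 571.429ms (1)
12. 4000.0ms @ 7 + 428.571ms (3/4)
13. 4428.571ms @ 31/4 + 142.857ms (1/4)

note 4 onset = 6/5b = 685.714ms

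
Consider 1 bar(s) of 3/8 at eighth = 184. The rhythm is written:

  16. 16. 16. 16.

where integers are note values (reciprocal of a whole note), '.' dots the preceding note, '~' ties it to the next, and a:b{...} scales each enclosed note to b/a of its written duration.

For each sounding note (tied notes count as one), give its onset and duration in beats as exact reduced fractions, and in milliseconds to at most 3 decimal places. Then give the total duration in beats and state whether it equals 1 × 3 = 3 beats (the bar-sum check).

1) 0.0ms=0b +244.565ms=3/4b
2) 244.565ms=3/4b +244.565ms=3/4b
3) 489.13ms=3/2b +244.565ms=3/4b
4) 733.696ms=9/4b +244.565ms=3/4b
Σ=3b of 3 (184bpm 3/8) — PASS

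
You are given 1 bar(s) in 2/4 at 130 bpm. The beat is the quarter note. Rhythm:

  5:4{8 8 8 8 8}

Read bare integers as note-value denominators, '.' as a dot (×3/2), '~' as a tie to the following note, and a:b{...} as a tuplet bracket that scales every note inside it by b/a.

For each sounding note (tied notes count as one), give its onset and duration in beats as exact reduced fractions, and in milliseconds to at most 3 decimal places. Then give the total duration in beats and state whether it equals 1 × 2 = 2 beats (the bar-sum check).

1) 0.0ms=0b +184.615ms=2/5b
2) 184.615ms=2/5b +184.615ms=2/5b
3) 369.231ms=4/5b +184.615ms=2/5b
4) 553.846ms=6/5b +184.615ms=2/5b
5) 738.462ms=8/5b +184.615ms=2/5b
Σ=2b of 2 (130bpm 2/4) — PASS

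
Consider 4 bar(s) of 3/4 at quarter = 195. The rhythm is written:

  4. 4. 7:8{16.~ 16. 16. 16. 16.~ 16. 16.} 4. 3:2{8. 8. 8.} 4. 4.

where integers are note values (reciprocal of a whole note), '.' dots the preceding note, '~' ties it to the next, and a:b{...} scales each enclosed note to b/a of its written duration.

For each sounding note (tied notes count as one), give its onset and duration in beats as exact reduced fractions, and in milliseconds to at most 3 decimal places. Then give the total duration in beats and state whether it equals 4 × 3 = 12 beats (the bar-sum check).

1) 0.0ms=0b +461.538ms=3/2b
2) 461.538ms=3/2b +461.538ms=3/2b
3) 923.077ms=3b +263.736ms=6/7b
4) 1186.813ms=27/7b +131.868ms=3/7b
5) 1318.681ms=30/7b +131.868ms=3/7b
6) 1450.549ms=33/7b +263.736ms=6/7b
7) 1714.286ms=39/7b +131.868ms=3/7b
8) 1846.154ms=6b +461.538ms=3/2b
9) 2307.692ms=15/2b +153.846ms=1/2b
10) 2461.538ms=8b +153.846ms=1/2b
11) 2615.385ms=17/2b +153.846ms=1/2b
12) 2769.231ms=9b +461.538ms=3/2b
13) 3230.769ms=21/2b +461.538ms=3/2b
Σ=12b of 12 (195bpm 3/4) — PASS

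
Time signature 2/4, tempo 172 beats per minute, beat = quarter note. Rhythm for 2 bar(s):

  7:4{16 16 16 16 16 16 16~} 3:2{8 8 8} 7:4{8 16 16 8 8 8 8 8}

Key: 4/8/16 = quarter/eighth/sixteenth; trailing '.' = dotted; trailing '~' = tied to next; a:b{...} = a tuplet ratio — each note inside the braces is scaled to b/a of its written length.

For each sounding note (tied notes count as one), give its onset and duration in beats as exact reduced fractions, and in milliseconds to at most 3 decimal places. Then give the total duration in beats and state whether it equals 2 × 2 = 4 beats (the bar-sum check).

1) 0.0ms=0b +49.834ms=1/7b
2) 49.834ms=1/7b +49.834ms=1/7b
3) 99.668ms=2/7b +49.834ms=1/7b
4) 149.502ms=3/7b +49.834ms=1/7b
5) 199.336ms=4/7b +49.834ms=1/7b
6) 249.169ms=5/7b +49.834ms=1/7b
7) 299.003ms=6/7b +166.113ms=10/21b
8) 465.116ms=4/3b +116.279ms=1/3b
9) 581.395ms=5/3b +116.279ms=1/3b
10) 697.674ms=2b +99.668ms=2/7b
11) 797.342ms=16/7b +49.834ms=1/7b
12) 847.176ms=17/7b +49.834ms=1/7b
13) 897.01ms=18/7b +99.668ms=2/7b
14) 996.678ms=20/7b +99.668ms=2/7b
15) 1096.346ms=22/7b +99.668ms=2/7b
16) 1196.013ms=24/7b +99.668ms=2/7b
17) 1295.681ms=26/7b +99.668ms=2/7b
Σ=4b of 4 (172bpm 2/4) — PASS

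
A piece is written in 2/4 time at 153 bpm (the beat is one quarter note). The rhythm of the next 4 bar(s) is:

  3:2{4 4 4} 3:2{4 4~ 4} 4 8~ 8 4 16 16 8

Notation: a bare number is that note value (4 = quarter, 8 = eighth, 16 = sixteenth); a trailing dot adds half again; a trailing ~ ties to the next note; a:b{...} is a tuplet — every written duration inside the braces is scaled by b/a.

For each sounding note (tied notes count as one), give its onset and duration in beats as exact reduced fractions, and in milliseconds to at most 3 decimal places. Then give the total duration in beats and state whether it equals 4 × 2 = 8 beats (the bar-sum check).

1) 0.0ms=0b +261.438ms=2/3b
2) 261.438ms=2/3b +261.438ms=2/3b
3) 522.876ms=4/3b +261.438ms=2/3b
4) 784.314ms=2b +261.438ms=2/3b
5) 1045.752ms=8/3b +522.876ms=4/3b
6) 1568.627ms=4b +392.157ms=1b
7) 1960.784ms=5b +392.157ms=1b
8) 2352.941ms=6b +392.157ms=1b
9) 2745.098ms=7b +98.039ms=1/4b
10) 2843.137ms=29/4b +98.039ms=1/4b
11) 2941.176ms=15/2b +196.078ms=1/2b
Σ=8b of 8 (153bpm 2/4) — PASS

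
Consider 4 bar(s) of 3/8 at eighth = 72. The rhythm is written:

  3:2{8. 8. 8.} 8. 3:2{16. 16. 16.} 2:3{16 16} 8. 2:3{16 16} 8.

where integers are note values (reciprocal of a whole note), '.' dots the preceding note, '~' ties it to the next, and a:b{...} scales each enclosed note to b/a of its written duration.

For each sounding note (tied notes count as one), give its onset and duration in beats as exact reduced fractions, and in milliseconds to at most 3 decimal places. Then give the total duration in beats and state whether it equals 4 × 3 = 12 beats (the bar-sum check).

1) 0.0ms=0b +833.333ms=1b
2) 833.333ms=1b +833.333ms=1b
3) 1666.667ms=2b +833.333ms=1b
4) 2500.0ms=3b +1250.0ms=3/2b
5) 3750.0ms=9/2b +416.667ms=1/2b
6) 4166.667ms=5b +416.667ms=1/2b
7) 4583.333ms=11/2b +416.667ms=1/2b
8) 5000.0ms=6b +625.0ms=3/4b
9) 5625.0ms=27/4b +625.0ms=3/4b
10) 6250.0ms=15/2b +1250.0ms=3/2b
11) 7500.0ms=9b +625.0ms=3/4b
12) 8125.0ms=39/4b +625.0ms=3/4b
13) 8750.0ms=21/2b +1250.0ms=3/2b
Σ=12b of 12 (72bpm 3/8) — PASS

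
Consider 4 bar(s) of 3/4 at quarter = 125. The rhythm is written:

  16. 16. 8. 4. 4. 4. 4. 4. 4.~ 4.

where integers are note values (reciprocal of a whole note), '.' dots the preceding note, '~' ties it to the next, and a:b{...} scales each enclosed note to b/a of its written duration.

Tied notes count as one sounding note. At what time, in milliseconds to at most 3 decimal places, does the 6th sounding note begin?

1. 0.0ms @ 0 + 180.0ms (3/8)
2. 180.0ms @ 3/8 + 180.0ms (3/8)
3. 360.0ms @ 3/4 + 360.0ms (3/4)
4. 720.0ms @ 3/2 + 720.0ms (3/2)
5. 1440.0ms @ 3 + 720.0ms (3/2)
6. 2160.0ms @ 9/2 + 720.0ms (3/2)
7. 2880.0ms @ 6 + 720.0ms (3/2)
8. 3600.0ms @ 15/2 + 720.0ms (3/2)
9. 4320.0ms @ 9 + 1440.0ms (3)

note 6 onset = 9/2b = 2160.0ms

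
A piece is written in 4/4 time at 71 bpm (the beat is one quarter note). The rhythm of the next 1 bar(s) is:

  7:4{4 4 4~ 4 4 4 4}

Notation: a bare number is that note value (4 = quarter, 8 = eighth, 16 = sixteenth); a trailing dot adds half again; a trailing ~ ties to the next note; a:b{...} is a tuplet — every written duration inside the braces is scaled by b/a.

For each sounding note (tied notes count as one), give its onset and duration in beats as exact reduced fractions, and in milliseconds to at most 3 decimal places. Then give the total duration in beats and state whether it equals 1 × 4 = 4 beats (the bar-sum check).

1) 0.0ms=0b +482.897ms=4/7b
2) 482.897ms=4/7b +482.897ms=4/7b
3) 965.795ms=8/7b +965.795ms=8/7b
4) 1931.59ms=16/7b +482.897ms=4/7b
5) 2414.487ms=20/7b +482.897ms=4/7b
6) 2897.384ms=24/7b +482.897ms=4/7b
Σ=4b of 4 (71bpm 4/4) — PASS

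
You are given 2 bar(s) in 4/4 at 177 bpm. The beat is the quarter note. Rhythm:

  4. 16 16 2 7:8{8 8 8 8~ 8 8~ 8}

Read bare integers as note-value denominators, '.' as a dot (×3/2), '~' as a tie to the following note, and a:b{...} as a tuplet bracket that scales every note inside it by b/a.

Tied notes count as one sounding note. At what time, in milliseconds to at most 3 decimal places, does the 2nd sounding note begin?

1. 0.0ms @ 0 + 508.475ms (3/2)
2. 508.475ms @ 3/2 + 84.746ms (1/4)
3. 593.22ms @ 7/4 + 84.746ms (1/4)
4. 677.966ms @ 2 + 677.966ms (2)
5. 1355.932ms @ 4 + 193.705ms (4/7)
6. 1549.637ms @ 32/7 + 193.705ms (4/7)
7. 1743.341ms @ 36/7 + 193.705ms (4/7)
8. 1937.046ms @ 40/7 + 387.409ms (8/7)
9. 2324.455ms @ 48/7 + 387.409ms (8/7)

note 2 onset = 3/2b = 508.475ms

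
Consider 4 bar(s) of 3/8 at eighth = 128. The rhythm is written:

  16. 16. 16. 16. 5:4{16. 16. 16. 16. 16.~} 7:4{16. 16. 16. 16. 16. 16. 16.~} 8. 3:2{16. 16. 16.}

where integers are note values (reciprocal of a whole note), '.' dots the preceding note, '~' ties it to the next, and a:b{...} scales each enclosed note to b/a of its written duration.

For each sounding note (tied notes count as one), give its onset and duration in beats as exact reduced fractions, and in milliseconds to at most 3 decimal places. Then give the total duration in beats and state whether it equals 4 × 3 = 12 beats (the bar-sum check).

1) 0.0ms=0b +351.562ms=3/4b
2) 351.562ms=3/4b +351.562ms=3/4b
3) 703.125ms=3/2b +351.562ms=3/4b
4) 1054.688ms=9/4b +351.562ms=3/4b
5) 1406.25ms=3b +281.25ms=3/5b
6) 1687.5ms=18/5b +281.25ms=3/5b
7) 1968.75ms=21/5b +281.25ms=3/5b
8) 2250.0ms=24/5b +281.25ms=3/5b
9) 2531.25ms=27/5b +482.143ms=36/35b
10) 3013.393ms=45/7b +200.893ms=3/7b
11) 3214.286ms=48/7b +200.893ms=3/7b
12) 3415.179ms=51/7b +200.893ms=3/7b
13) 3616.071ms=54/7b +200.893ms=3/7b
14) 3816.964ms=57/7b +200.893ms=3/7b
15) 4017.857ms=60/7b +904.018ms=27/14b
16) 4921.875ms=21/2b +234.375ms=1/2b
17) 5156.25ms=11b +234.375ms=1/2b
18) 5390.625ms=23/2b +234.375ms=1/2b
Σ=12b of 12 (128bpm 3/8) — PASS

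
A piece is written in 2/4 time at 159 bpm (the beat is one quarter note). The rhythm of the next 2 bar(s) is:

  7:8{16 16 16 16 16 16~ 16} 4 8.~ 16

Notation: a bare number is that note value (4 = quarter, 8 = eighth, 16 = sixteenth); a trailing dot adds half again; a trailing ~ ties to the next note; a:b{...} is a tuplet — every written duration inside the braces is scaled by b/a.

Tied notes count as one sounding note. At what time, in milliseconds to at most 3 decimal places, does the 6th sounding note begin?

note 6 onset = 10/7b = 539.084ms

1. 0.0ms @ 0 + 107.817ms (2/7)
2. 107.817ms @ 2/7 + 107.817ms (2/7)
3. 215.633ms @ 4/7 + 107.817ms (2/7)
4. 323.45ms @ 6/7 + 107.817ms (2/7)
5. 431.267ms @ 8/7 + 107.817ms (2/7)
6. 539.084ms @ 10/7 + 215.633ms (4/7)
7. 754.717ms @ 2 + 377.358ms (1)
8. 1132.075ms @ 3 + 377.358ms (1)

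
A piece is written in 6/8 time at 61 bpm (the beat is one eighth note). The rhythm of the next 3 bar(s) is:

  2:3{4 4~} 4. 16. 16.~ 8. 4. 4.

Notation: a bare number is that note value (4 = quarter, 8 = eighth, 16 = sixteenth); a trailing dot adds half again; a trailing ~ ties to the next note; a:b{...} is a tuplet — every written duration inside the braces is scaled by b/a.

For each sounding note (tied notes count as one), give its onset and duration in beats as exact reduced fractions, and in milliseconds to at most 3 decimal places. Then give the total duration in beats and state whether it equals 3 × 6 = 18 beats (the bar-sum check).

1) 0.0ms=0b +2950.82ms=3b
2) 2950.82ms=3b +5901.639ms=6b
3) 8852.459ms=9b +737.705ms=3/4b
4) 9590.164ms=39/4b +2213.115ms=9/4b
5) 11803.279ms=12b +2950.82ms=3b
6) 14754.098ms=15b +2950.82ms=3b
Σ=18b of 18 (61bpm 6/8) — PASS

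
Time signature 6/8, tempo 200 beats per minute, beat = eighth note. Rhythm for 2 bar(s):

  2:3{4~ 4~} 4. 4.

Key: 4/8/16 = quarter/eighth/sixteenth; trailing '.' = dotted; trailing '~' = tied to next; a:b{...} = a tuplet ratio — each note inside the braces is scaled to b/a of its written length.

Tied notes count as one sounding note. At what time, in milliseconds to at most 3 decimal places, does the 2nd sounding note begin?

1. 0.0ms @ 0 + 2700.0ms (9)
2. 2700.0ms @ 9 + 900.0ms (3)

note 2 onset = 9b = 2700.0ms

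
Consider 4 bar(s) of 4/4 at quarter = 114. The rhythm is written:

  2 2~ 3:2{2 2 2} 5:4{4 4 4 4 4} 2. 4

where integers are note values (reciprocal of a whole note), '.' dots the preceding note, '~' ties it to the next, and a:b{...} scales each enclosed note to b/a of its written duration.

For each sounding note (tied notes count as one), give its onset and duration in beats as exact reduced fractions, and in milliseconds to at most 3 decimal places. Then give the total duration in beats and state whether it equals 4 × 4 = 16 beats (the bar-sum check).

1) 0.0ms=0b +1052.632ms=2b
2) 1052.632ms=2b +1754.386ms=10/3b
3) 2807.018ms=16/3b +701.754ms=4/3b
4) 3508.772ms=20/3b +701.754ms=4/3b
5) 4210.526ms=8b +421.053ms=4/5b
6) 4631.579ms=44/5b +421.053ms=4/5b
7) 5052.632ms=48/5b +421.053ms=4/5b
8) 5473.684ms=52/5b +421.053ms=4/5b
9) 5894.737ms=56/5b +421.053ms=4/5b
10) 6315.789ms=12b +1578.947ms=3b
11) 7894.737ms=15b +526.316ms=1b
Σ=16b of 16 (114bpm 4/4) — PASS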